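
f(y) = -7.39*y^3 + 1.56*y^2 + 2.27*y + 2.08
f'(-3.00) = -206.62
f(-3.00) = 208.84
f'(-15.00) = -5032.78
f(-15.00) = 25260.28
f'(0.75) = -7.86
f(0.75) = 1.54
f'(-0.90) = -18.50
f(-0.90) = 6.69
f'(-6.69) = -1010.85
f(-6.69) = 2269.41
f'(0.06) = 2.38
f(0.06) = 2.22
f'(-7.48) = -1261.49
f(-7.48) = 3165.16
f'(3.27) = -224.59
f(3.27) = -232.21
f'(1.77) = -61.66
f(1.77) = -29.99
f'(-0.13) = 1.49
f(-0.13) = 1.83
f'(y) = -22.17*y^2 + 3.12*y + 2.27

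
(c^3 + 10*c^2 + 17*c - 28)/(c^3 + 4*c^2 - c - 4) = (c + 7)/(c + 1)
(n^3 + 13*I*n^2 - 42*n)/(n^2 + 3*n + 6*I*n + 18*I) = n*(n + 7*I)/(n + 3)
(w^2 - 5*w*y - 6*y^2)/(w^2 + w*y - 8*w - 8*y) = (w - 6*y)/(w - 8)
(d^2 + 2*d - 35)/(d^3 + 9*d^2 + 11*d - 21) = (d - 5)/(d^2 + 2*d - 3)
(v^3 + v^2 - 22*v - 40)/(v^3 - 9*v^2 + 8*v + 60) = (v + 4)/(v - 6)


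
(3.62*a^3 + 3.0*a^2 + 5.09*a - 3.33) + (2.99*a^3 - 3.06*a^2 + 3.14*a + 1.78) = 6.61*a^3 - 0.0600000000000001*a^2 + 8.23*a - 1.55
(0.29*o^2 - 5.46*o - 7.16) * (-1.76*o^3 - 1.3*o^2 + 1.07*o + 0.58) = -0.5104*o^5 + 9.2326*o^4 + 20.0099*o^3 + 3.634*o^2 - 10.828*o - 4.1528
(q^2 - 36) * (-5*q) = -5*q^3 + 180*q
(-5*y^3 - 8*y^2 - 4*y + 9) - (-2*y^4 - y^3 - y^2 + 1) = 2*y^4 - 4*y^3 - 7*y^2 - 4*y + 8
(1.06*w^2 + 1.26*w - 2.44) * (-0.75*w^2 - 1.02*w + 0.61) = -0.795*w^4 - 2.0262*w^3 + 1.1914*w^2 + 3.2574*w - 1.4884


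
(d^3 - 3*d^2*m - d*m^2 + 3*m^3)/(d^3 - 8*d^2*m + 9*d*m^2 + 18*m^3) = (d - m)/(d - 6*m)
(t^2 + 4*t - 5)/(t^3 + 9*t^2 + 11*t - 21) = (t + 5)/(t^2 + 10*t + 21)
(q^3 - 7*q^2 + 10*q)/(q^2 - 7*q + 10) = q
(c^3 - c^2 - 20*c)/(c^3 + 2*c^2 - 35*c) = (c + 4)/(c + 7)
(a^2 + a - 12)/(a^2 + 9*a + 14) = (a^2 + a - 12)/(a^2 + 9*a + 14)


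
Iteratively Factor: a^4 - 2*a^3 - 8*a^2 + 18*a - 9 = (a + 3)*(a^3 - 5*a^2 + 7*a - 3) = (a - 1)*(a + 3)*(a^2 - 4*a + 3) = (a - 1)^2*(a + 3)*(a - 3)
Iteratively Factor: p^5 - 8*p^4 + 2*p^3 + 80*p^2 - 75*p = (p - 5)*(p^4 - 3*p^3 - 13*p^2 + 15*p) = (p - 5)*(p - 1)*(p^3 - 2*p^2 - 15*p) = p*(p - 5)*(p - 1)*(p^2 - 2*p - 15) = p*(p - 5)^2*(p - 1)*(p + 3)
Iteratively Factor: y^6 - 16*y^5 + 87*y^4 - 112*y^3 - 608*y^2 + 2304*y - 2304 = (y - 4)*(y^5 - 12*y^4 + 39*y^3 + 44*y^2 - 432*y + 576) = (y - 4)^2*(y^4 - 8*y^3 + 7*y^2 + 72*y - 144) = (y - 4)^3*(y^3 - 4*y^2 - 9*y + 36) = (y - 4)^4*(y^2 - 9) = (y - 4)^4*(y - 3)*(y + 3)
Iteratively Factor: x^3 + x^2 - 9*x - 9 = (x - 3)*(x^2 + 4*x + 3) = (x - 3)*(x + 3)*(x + 1)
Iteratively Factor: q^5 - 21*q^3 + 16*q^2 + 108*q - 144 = (q + 3)*(q^4 - 3*q^3 - 12*q^2 + 52*q - 48) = (q - 3)*(q + 3)*(q^3 - 12*q + 16) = (q - 3)*(q - 2)*(q + 3)*(q^2 + 2*q - 8) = (q - 3)*(q - 2)*(q + 3)*(q + 4)*(q - 2)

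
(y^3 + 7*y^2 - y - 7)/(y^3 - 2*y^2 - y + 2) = (y + 7)/(y - 2)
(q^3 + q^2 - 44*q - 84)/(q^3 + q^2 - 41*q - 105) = (q^2 + 8*q + 12)/(q^2 + 8*q + 15)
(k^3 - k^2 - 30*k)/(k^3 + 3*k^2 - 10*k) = (k - 6)/(k - 2)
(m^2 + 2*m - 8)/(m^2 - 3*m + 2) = (m + 4)/(m - 1)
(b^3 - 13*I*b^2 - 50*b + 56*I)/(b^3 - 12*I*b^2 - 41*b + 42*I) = (b - 4*I)/(b - 3*I)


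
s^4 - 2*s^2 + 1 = (s - 1)^2*(s + 1)^2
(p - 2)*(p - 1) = p^2 - 3*p + 2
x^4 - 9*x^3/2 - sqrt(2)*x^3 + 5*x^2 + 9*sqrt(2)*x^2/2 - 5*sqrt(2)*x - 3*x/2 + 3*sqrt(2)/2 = (x - 3)*(x - 1)*(x - 1/2)*(x - sqrt(2))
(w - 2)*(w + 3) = w^2 + w - 6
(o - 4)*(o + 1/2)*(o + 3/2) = o^3 - 2*o^2 - 29*o/4 - 3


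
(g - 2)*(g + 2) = g^2 - 4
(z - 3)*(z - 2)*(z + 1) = z^3 - 4*z^2 + z + 6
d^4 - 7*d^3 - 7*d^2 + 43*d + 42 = (d - 7)*(d - 3)*(d + 1)*(d + 2)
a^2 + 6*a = a*(a + 6)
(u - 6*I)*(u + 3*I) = u^2 - 3*I*u + 18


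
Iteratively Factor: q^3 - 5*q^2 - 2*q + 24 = (q - 3)*(q^2 - 2*q - 8) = (q - 4)*(q - 3)*(q + 2)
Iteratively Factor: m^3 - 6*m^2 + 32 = (m + 2)*(m^2 - 8*m + 16) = (m - 4)*(m + 2)*(m - 4)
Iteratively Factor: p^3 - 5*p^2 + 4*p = (p - 1)*(p^2 - 4*p) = (p - 4)*(p - 1)*(p)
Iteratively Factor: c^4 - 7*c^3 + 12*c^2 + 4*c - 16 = (c - 2)*(c^3 - 5*c^2 + 2*c + 8) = (c - 4)*(c - 2)*(c^2 - c - 2) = (c - 4)*(c - 2)^2*(c + 1)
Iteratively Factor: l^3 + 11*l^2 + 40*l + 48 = (l + 4)*(l^2 + 7*l + 12) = (l + 3)*(l + 4)*(l + 4)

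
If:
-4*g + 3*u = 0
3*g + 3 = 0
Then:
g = -1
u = -4/3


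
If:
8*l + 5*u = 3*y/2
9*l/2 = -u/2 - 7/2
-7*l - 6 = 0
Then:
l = -6/7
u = 5/7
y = -46/21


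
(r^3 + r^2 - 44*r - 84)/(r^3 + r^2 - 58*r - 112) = (r^2 - r - 42)/(r^2 - r - 56)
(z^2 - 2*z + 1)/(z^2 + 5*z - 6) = (z - 1)/(z + 6)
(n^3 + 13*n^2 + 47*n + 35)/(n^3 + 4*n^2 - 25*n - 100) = (n^2 + 8*n + 7)/(n^2 - n - 20)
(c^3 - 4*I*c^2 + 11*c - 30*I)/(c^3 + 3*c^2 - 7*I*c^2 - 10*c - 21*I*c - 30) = (c + 3*I)/(c + 3)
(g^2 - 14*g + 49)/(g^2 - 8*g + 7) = (g - 7)/(g - 1)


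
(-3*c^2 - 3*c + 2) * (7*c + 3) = -21*c^3 - 30*c^2 + 5*c + 6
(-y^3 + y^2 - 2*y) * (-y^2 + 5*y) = y^5 - 6*y^4 + 7*y^3 - 10*y^2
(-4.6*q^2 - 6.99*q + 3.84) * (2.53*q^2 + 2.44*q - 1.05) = -11.638*q^4 - 28.9087*q^3 - 2.5104*q^2 + 16.7091*q - 4.032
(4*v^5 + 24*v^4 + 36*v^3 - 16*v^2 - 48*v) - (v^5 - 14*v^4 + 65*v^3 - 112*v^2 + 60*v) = 3*v^5 + 38*v^4 - 29*v^3 + 96*v^2 - 108*v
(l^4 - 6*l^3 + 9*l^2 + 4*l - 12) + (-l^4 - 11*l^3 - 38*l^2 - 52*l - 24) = -17*l^3 - 29*l^2 - 48*l - 36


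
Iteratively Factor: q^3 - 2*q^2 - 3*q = (q + 1)*(q^2 - 3*q) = (q - 3)*(q + 1)*(q)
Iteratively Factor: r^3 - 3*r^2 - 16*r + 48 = (r + 4)*(r^2 - 7*r + 12) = (r - 3)*(r + 4)*(r - 4)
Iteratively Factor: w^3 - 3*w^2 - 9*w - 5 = (w + 1)*(w^2 - 4*w - 5) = (w - 5)*(w + 1)*(w + 1)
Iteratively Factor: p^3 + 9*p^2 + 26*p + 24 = (p + 4)*(p^2 + 5*p + 6) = (p + 2)*(p + 4)*(p + 3)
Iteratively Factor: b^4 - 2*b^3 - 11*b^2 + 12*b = (b + 3)*(b^3 - 5*b^2 + 4*b) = (b - 1)*(b + 3)*(b^2 - 4*b) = (b - 4)*(b - 1)*(b + 3)*(b)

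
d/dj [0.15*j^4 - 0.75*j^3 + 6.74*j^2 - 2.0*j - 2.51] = 0.6*j^3 - 2.25*j^2 + 13.48*j - 2.0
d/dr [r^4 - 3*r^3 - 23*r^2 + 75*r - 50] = 4*r^3 - 9*r^2 - 46*r + 75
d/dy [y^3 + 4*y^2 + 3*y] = 3*y^2 + 8*y + 3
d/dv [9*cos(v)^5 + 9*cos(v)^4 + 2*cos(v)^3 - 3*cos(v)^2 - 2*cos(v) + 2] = (-45*cos(v)^4 - 36*cos(v)^3 - 6*cos(v)^2 + 6*cos(v) + 2)*sin(v)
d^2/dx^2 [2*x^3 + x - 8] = 12*x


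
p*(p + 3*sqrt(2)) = p^2 + 3*sqrt(2)*p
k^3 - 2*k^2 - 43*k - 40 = (k - 8)*(k + 1)*(k + 5)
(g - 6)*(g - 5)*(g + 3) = g^3 - 8*g^2 - 3*g + 90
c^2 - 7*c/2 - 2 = (c - 4)*(c + 1/2)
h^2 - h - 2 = (h - 2)*(h + 1)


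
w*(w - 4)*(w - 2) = w^3 - 6*w^2 + 8*w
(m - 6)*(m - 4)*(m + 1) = m^3 - 9*m^2 + 14*m + 24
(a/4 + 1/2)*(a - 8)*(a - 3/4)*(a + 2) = a^4/4 - 19*a^3/16 - 25*a^2/4 - 11*a/4 + 6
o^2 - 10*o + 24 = (o - 6)*(o - 4)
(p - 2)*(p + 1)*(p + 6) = p^3 + 5*p^2 - 8*p - 12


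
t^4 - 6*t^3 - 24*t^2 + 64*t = t*(t - 8)*(t - 2)*(t + 4)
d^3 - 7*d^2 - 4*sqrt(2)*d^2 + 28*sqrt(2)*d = d*(d - 7)*(d - 4*sqrt(2))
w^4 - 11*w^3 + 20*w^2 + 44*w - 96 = (w - 8)*(w - 3)*(w - 2)*(w + 2)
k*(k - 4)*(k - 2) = k^3 - 6*k^2 + 8*k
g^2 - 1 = (g - 1)*(g + 1)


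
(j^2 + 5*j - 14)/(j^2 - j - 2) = (j + 7)/(j + 1)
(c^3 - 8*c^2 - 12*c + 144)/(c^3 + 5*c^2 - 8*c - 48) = (c^2 - 12*c + 36)/(c^2 + c - 12)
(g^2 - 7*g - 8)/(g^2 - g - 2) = (g - 8)/(g - 2)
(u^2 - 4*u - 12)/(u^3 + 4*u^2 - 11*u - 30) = (u - 6)/(u^2 + 2*u - 15)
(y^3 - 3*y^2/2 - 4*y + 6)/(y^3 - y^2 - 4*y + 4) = (y - 3/2)/(y - 1)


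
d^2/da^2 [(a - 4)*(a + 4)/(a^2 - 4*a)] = 8/a^3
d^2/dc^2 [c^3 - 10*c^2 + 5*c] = 6*c - 20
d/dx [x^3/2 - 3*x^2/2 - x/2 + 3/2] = 3*x^2/2 - 3*x - 1/2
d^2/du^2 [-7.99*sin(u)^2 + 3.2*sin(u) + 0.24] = -3.2*sin(u) - 15.98*cos(2*u)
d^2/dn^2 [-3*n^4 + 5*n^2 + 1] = 10 - 36*n^2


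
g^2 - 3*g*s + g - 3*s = (g + 1)*(g - 3*s)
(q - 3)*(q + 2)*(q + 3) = q^3 + 2*q^2 - 9*q - 18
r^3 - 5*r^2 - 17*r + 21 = (r - 7)*(r - 1)*(r + 3)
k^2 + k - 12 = (k - 3)*(k + 4)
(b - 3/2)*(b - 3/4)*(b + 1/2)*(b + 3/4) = b^4 - b^3 - 21*b^2/16 + 9*b/16 + 27/64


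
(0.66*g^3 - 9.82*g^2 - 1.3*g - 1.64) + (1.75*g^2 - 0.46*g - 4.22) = 0.66*g^3 - 8.07*g^2 - 1.76*g - 5.86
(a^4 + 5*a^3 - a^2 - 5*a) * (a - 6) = a^5 - a^4 - 31*a^3 + a^2 + 30*a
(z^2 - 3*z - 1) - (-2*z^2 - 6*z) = 3*z^2 + 3*z - 1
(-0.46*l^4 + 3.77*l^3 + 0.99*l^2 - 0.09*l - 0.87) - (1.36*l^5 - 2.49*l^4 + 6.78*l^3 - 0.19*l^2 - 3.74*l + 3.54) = -1.36*l^5 + 2.03*l^4 - 3.01*l^3 + 1.18*l^2 + 3.65*l - 4.41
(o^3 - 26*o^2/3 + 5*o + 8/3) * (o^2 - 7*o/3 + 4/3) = o^5 - 11*o^4 + 239*o^3/9 - 185*o^2/9 + 4*o/9 + 32/9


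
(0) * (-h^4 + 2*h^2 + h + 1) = 0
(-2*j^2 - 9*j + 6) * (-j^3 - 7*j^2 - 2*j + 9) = 2*j^5 + 23*j^4 + 61*j^3 - 42*j^2 - 93*j + 54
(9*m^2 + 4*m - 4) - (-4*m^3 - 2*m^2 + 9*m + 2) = 4*m^3 + 11*m^2 - 5*m - 6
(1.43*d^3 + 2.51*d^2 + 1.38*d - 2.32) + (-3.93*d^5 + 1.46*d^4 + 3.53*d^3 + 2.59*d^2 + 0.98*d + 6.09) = -3.93*d^5 + 1.46*d^4 + 4.96*d^3 + 5.1*d^2 + 2.36*d + 3.77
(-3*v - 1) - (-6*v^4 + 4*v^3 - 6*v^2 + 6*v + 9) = 6*v^4 - 4*v^3 + 6*v^2 - 9*v - 10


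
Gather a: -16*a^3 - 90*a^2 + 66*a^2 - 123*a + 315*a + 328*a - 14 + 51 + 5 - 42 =-16*a^3 - 24*a^2 + 520*a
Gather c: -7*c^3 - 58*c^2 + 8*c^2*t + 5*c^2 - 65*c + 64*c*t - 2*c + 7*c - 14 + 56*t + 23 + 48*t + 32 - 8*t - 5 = -7*c^3 + c^2*(8*t - 53) + c*(64*t - 60) + 96*t + 36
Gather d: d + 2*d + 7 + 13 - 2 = 3*d + 18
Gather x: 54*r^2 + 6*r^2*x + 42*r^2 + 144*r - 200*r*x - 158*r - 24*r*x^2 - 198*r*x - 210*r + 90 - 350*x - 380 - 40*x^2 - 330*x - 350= 96*r^2 - 224*r + x^2*(-24*r - 40) + x*(6*r^2 - 398*r - 680) - 640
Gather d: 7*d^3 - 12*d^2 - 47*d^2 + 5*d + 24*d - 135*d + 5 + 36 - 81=7*d^3 - 59*d^2 - 106*d - 40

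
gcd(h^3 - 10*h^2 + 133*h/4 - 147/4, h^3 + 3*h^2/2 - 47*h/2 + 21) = h - 7/2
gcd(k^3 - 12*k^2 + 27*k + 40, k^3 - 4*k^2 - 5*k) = k^2 - 4*k - 5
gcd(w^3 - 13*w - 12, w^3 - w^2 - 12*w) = w^2 - w - 12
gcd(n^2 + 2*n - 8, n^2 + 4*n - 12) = n - 2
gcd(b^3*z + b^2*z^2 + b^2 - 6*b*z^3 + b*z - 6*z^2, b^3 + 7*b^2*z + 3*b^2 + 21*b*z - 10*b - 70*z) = 1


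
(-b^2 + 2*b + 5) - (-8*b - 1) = -b^2 + 10*b + 6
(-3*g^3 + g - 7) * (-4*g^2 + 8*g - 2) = 12*g^5 - 24*g^4 + 2*g^3 + 36*g^2 - 58*g + 14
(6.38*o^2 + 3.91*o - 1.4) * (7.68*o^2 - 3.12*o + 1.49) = 48.9984*o^4 + 10.1232*o^3 - 13.445*o^2 + 10.1939*o - 2.086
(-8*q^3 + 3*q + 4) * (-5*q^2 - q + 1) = 40*q^5 + 8*q^4 - 23*q^3 - 23*q^2 - q + 4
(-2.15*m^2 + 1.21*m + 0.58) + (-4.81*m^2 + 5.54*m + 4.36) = -6.96*m^2 + 6.75*m + 4.94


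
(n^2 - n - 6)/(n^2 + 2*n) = (n - 3)/n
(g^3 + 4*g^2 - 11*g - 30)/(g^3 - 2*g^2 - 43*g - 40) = (g^2 - g - 6)/(g^2 - 7*g - 8)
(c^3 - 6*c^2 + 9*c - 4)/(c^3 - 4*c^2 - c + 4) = (c - 1)/(c + 1)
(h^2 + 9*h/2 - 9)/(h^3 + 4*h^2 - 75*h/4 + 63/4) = 2*(h + 6)/(2*h^2 + 11*h - 21)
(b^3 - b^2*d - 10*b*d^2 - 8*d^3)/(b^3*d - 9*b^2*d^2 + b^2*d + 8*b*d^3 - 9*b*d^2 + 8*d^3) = (b^3 - b^2*d - 10*b*d^2 - 8*d^3)/(d*(b^3 - 9*b^2*d + b^2 + 8*b*d^2 - 9*b*d + 8*d^2))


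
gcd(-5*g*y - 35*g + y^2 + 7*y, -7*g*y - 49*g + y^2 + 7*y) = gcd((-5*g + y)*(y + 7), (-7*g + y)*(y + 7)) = y + 7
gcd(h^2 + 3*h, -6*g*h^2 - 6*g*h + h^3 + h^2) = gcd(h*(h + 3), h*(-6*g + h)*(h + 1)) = h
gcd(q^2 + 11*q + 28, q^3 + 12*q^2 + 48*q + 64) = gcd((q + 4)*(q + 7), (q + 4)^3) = q + 4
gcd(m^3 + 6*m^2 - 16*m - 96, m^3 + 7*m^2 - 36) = m + 6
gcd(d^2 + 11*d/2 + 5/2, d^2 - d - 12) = 1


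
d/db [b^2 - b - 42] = 2*b - 1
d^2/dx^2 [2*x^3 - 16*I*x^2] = 12*x - 32*I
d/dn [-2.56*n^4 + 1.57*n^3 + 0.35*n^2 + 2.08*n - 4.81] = -10.24*n^3 + 4.71*n^2 + 0.7*n + 2.08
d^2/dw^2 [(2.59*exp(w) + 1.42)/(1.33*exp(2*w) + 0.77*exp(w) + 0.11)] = (4.581451*exp(4*w) + 7.394933*exp(3*w) + 2.089164*exp(2*w) - 0.208439*exp(w) - 0.088935)*exp(w)/(2.352637*exp(6*w) + 4.086159*exp(5*w) + 2.949408*exp(4*w) + 1.132439*exp(3*w) + 0.243936*exp(2*w) + 0.027951*exp(w) + 0.001331)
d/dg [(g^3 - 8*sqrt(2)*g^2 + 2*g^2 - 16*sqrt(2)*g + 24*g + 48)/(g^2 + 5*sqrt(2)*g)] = (g^4 + 10*sqrt(2)*g^3 - 104*g^2 + 26*sqrt(2)*g^2 - 96*g - 240*sqrt(2))/(g^2*(g^2 + 10*sqrt(2)*g + 50))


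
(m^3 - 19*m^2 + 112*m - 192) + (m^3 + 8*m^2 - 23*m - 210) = 2*m^3 - 11*m^2 + 89*m - 402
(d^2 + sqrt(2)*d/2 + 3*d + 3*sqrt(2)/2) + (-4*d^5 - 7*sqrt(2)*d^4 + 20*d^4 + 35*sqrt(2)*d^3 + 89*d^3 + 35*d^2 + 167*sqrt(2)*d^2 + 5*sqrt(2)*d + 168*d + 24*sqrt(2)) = -4*d^5 - 7*sqrt(2)*d^4 + 20*d^4 + 35*sqrt(2)*d^3 + 89*d^3 + 36*d^2 + 167*sqrt(2)*d^2 + 11*sqrt(2)*d/2 + 171*d + 51*sqrt(2)/2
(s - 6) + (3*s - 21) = 4*s - 27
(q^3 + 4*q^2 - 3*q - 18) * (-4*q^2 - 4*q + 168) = -4*q^5 - 20*q^4 + 164*q^3 + 756*q^2 - 432*q - 3024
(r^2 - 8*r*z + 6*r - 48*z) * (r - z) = r^3 - 9*r^2*z + 6*r^2 + 8*r*z^2 - 54*r*z + 48*z^2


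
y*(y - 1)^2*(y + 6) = y^4 + 4*y^3 - 11*y^2 + 6*y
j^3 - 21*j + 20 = (j - 4)*(j - 1)*(j + 5)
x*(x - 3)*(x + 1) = x^3 - 2*x^2 - 3*x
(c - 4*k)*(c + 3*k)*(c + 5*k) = c^3 + 4*c^2*k - 17*c*k^2 - 60*k^3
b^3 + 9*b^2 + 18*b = b*(b + 3)*(b + 6)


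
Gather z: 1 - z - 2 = -z - 1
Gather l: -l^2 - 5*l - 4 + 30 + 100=-l^2 - 5*l + 126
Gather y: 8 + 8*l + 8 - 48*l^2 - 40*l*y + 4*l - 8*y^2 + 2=-48*l^2 - 40*l*y + 12*l - 8*y^2 + 18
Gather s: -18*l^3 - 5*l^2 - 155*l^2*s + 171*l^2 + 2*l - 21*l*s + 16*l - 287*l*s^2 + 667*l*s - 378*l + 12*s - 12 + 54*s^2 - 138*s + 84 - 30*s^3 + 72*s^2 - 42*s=-18*l^3 + 166*l^2 - 360*l - 30*s^3 + s^2*(126 - 287*l) + s*(-155*l^2 + 646*l - 168) + 72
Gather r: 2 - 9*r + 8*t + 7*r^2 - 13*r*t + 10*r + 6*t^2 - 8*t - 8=7*r^2 + r*(1 - 13*t) + 6*t^2 - 6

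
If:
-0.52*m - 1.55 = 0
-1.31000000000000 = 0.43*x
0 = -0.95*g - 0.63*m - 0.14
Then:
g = 1.83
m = -2.98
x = -3.05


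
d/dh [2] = 0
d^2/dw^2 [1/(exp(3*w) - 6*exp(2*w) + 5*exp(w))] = ((-9*exp(2*w) + 24*exp(w) - 5)*(exp(2*w) - 6*exp(w) + 5) + 2*(3*exp(2*w) - 12*exp(w) + 5)^2)*exp(-w)/(exp(2*w) - 6*exp(w) + 5)^3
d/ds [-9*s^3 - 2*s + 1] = -27*s^2 - 2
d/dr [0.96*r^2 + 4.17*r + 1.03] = 1.92*r + 4.17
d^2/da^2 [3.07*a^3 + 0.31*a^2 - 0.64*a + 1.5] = 18.42*a + 0.62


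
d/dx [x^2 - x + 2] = 2*x - 1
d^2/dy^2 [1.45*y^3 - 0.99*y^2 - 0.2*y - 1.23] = 8.7*y - 1.98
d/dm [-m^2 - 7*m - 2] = -2*m - 7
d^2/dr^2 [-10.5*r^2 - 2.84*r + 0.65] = -21.0000000000000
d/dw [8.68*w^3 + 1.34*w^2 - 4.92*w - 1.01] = 26.04*w^2 + 2.68*w - 4.92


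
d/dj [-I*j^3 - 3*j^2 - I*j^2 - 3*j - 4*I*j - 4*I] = -3*I*j^2 - 2*j*(3 + I) - 3 - 4*I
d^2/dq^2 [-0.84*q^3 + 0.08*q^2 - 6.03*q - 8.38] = 0.16 - 5.04*q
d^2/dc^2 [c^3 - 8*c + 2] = 6*c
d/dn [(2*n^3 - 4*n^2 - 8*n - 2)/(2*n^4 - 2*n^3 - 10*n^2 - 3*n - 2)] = 2*(-2*n^6 + 8*n^5 + 10*n^4 - 14*n^3 - 46*n^2 - 12*n + 5)/(4*n^8 - 8*n^7 - 36*n^6 + 28*n^5 + 104*n^4 + 68*n^3 + 49*n^2 + 12*n + 4)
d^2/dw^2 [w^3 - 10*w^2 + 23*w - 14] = 6*w - 20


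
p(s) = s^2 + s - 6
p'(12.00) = 25.00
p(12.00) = 150.00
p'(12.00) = 25.00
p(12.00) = 150.00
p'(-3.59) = -6.18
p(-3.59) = 3.30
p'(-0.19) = 0.62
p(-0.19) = -6.15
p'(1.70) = 4.40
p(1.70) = -1.41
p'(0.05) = 1.10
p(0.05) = -5.95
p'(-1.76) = -2.52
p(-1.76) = -4.66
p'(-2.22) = -3.44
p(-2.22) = -3.29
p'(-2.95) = -4.90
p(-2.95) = -0.25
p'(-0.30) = 0.40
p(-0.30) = -6.21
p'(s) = 2*s + 1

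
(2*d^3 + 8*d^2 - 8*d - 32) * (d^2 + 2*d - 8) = 2*d^5 + 12*d^4 - 8*d^3 - 112*d^2 + 256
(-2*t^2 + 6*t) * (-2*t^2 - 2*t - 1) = 4*t^4 - 8*t^3 - 10*t^2 - 6*t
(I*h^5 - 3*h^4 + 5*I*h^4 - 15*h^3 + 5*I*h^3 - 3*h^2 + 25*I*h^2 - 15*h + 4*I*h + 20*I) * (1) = I*h^5 - 3*h^4 + 5*I*h^4 - 15*h^3 + 5*I*h^3 - 3*h^2 + 25*I*h^2 - 15*h + 4*I*h + 20*I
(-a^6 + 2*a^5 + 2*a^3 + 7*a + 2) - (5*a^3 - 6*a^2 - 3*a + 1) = -a^6 + 2*a^5 - 3*a^3 + 6*a^2 + 10*a + 1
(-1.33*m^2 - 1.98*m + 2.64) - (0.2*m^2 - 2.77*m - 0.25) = -1.53*m^2 + 0.79*m + 2.89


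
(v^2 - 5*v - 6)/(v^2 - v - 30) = (v + 1)/(v + 5)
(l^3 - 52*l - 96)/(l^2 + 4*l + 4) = (l^2 - 2*l - 48)/(l + 2)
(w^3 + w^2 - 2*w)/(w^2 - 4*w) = (w^2 + w - 2)/(w - 4)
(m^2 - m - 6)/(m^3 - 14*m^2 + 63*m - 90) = (m + 2)/(m^2 - 11*m + 30)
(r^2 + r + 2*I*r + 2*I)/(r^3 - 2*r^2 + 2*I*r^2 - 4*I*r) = (r + 1)/(r*(r - 2))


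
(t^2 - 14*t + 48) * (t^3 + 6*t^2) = t^5 - 8*t^4 - 36*t^3 + 288*t^2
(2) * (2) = 4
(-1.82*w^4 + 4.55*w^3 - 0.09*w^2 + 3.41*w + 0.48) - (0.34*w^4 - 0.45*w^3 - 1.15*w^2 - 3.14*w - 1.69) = -2.16*w^4 + 5.0*w^3 + 1.06*w^2 + 6.55*w + 2.17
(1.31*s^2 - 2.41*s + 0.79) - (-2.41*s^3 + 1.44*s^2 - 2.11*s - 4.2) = 2.41*s^3 - 0.13*s^2 - 0.3*s + 4.99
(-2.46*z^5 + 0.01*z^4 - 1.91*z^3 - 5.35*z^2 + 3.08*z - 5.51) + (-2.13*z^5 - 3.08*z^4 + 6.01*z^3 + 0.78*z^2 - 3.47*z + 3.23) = -4.59*z^5 - 3.07*z^4 + 4.1*z^3 - 4.57*z^2 - 0.39*z - 2.28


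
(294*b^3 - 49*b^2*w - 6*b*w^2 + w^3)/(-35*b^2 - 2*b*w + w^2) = (-42*b^2 + b*w + w^2)/(5*b + w)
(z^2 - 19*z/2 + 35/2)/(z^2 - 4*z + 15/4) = 2*(z - 7)/(2*z - 3)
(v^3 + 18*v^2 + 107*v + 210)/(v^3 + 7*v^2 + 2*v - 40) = (v^2 + 13*v + 42)/(v^2 + 2*v - 8)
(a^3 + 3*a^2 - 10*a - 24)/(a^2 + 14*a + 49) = (a^3 + 3*a^2 - 10*a - 24)/(a^2 + 14*a + 49)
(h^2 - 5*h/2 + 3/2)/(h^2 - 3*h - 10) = (-2*h^2 + 5*h - 3)/(2*(-h^2 + 3*h + 10))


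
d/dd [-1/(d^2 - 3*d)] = (2*d - 3)/(d^2*(d - 3)^2)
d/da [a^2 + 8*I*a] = 2*a + 8*I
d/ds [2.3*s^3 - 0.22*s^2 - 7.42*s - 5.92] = 6.9*s^2 - 0.44*s - 7.42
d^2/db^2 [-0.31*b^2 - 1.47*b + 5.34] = -0.620000000000000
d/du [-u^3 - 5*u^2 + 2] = u*(-3*u - 10)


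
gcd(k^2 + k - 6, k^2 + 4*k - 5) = 1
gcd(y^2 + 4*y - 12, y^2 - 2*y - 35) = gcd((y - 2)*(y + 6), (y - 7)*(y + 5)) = 1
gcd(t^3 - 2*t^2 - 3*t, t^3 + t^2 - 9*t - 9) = t^2 - 2*t - 3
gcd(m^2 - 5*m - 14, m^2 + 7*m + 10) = m + 2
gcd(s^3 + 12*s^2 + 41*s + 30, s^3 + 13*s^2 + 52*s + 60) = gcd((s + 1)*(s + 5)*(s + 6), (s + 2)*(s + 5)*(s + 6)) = s^2 + 11*s + 30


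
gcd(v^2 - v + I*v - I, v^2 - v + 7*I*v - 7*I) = v - 1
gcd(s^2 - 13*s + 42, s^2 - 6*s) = s - 6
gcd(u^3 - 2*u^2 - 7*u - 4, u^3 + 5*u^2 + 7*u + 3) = u^2 + 2*u + 1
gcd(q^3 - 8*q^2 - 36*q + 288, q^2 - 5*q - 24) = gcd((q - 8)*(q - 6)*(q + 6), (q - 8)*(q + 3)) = q - 8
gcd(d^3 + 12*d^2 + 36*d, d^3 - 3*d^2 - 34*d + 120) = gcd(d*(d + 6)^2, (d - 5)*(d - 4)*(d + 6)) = d + 6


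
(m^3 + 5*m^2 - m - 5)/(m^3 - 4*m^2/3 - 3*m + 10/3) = 3*(m^2 + 6*m + 5)/(3*m^2 - m - 10)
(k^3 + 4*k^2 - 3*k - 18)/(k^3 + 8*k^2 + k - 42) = (k + 3)/(k + 7)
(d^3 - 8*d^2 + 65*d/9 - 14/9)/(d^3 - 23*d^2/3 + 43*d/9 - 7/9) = (3*d - 2)/(3*d - 1)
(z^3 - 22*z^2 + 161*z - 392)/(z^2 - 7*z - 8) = (z^2 - 14*z + 49)/(z + 1)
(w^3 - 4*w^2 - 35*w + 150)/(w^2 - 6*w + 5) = (w^2 + w - 30)/(w - 1)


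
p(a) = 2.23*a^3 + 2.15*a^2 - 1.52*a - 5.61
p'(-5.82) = 200.06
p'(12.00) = 1013.44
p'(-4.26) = 101.57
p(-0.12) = -5.40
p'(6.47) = 306.35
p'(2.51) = 51.42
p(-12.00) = -3531.21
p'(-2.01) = 16.87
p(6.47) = 678.53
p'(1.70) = 25.12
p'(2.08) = 36.37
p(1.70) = 8.98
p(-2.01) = -11.98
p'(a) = 6.69*a^2 + 4.3*a - 1.52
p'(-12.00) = 910.24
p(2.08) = 20.60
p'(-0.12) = -1.94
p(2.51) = 39.38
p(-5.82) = -363.55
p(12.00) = 4139.19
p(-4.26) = -132.52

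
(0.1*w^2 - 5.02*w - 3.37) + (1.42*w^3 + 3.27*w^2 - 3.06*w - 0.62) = 1.42*w^3 + 3.37*w^2 - 8.08*w - 3.99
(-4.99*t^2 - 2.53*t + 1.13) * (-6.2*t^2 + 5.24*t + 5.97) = 30.938*t^4 - 10.4616*t^3 - 50.0535*t^2 - 9.1829*t + 6.7461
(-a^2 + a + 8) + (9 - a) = 17 - a^2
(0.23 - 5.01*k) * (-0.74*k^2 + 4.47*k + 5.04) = 3.7074*k^3 - 22.5649*k^2 - 24.2223*k + 1.1592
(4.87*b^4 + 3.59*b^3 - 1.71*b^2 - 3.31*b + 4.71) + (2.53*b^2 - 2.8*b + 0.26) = 4.87*b^4 + 3.59*b^3 + 0.82*b^2 - 6.11*b + 4.97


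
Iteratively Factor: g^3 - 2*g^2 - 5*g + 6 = (g + 2)*(g^2 - 4*g + 3) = (g - 1)*(g + 2)*(g - 3)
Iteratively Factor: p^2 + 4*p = (p)*(p + 4)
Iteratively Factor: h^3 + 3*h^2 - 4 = (h + 2)*(h^2 + h - 2) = (h + 2)^2*(h - 1)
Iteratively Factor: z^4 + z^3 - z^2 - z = (z + 1)*(z^3 - z) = (z - 1)*(z + 1)*(z^2 + z) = z*(z - 1)*(z + 1)*(z + 1)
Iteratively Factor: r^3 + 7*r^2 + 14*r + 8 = (r + 2)*(r^2 + 5*r + 4) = (r + 1)*(r + 2)*(r + 4)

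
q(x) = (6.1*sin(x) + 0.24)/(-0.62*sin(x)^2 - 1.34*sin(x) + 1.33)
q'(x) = (1.24*sin(x)*cos(x) + 1.34*cos(x))*(6.1*sin(x) + 0.24)/(-0.62*sin(x)^2 - 1.34*sin(x) + 1.33)^2 + 6.1*cos(x)/(-0.62*sin(x)^2 - 1.34*sin(x) + 1.33) = (3.782*sin(x)^2 + 0.297599999999999*sin(x) + 8.4346)*cos(x)/(0.3844*sin(x)^4 + 1.6616*sin(x)^3 + 0.1464*sin(x)^2 - 3.5644*sin(x) + 1.7689)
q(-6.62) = -1.04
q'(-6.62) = 2.84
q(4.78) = -2.85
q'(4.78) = 0.19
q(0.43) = 4.19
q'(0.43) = 19.02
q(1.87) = -11.75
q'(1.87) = -13.44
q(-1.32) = -2.77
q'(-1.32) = 0.69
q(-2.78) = -1.11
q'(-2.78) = -2.76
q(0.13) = 0.90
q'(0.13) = 6.45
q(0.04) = 0.38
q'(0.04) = 5.19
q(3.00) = 0.98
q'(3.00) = -6.65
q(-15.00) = -1.92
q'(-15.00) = -1.99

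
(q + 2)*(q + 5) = q^2 + 7*q + 10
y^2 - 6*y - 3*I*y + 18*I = (y - 6)*(y - 3*I)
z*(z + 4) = z^2 + 4*z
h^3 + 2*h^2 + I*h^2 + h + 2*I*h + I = (h + 1)^2*(h + I)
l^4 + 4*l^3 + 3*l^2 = l^2*(l + 1)*(l + 3)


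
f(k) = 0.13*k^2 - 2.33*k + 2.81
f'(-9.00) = -4.67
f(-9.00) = 34.31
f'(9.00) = 0.01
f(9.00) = -7.63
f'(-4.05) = -3.38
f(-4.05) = 14.38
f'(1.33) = -1.98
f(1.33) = -0.06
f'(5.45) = -0.91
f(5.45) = -6.03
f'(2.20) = -1.76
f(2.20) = -1.69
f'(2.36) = -1.72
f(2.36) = -1.96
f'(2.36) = -1.72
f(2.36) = -1.96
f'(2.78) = -1.61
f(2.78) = -2.66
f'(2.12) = -1.78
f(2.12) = -1.55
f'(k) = 0.26*k - 2.33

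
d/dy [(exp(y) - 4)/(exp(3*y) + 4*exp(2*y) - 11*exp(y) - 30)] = (-(exp(y) - 4)*(3*exp(2*y) + 8*exp(y) - 11) + exp(3*y) + 4*exp(2*y) - 11*exp(y) - 30)*exp(y)/(exp(3*y) + 4*exp(2*y) - 11*exp(y) - 30)^2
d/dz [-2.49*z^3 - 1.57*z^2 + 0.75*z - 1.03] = -7.47*z^2 - 3.14*z + 0.75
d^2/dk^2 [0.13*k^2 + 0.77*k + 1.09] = 0.260000000000000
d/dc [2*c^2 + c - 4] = 4*c + 1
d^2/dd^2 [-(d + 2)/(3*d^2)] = 2*(-d - 6)/(3*d^4)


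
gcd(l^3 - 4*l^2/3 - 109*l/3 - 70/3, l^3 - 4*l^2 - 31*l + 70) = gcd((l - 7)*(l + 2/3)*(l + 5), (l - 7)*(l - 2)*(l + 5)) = l^2 - 2*l - 35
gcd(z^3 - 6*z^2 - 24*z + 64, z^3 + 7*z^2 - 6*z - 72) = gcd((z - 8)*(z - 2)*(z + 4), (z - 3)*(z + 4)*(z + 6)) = z + 4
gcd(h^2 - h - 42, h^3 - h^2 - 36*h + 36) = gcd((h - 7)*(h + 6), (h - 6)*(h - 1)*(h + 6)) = h + 6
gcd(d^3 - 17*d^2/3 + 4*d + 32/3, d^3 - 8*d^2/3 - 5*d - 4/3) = d^2 - 3*d - 4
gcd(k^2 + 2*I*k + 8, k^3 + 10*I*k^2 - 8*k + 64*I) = k^2 + 2*I*k + 8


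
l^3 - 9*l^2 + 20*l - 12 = (l - 6)*(l - 2)*(l - 1)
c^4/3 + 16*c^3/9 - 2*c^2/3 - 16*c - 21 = (c/3 + 1)*(c - 3)*(c + 7/3)*(c + 3)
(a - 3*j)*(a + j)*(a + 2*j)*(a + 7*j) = a^4 + 7*a^3*j - 7*a^2*j^2 - 55*a*j^3 - 42*j^4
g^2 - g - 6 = (g - 3)*(g + 2)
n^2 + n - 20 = (n - 4)*(n + 5)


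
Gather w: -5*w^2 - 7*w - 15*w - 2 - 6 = -5*w^2 - 22*w - 8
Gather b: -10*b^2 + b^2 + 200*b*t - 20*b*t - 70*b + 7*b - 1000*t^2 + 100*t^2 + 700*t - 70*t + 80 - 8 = -9*b^2 + b*(180*t - 63) - 900*t^2 + 630*t + 72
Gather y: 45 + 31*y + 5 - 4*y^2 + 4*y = -4*y^2 + 35*y + 50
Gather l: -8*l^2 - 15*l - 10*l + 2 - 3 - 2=-8*l^2 - 25*l - 3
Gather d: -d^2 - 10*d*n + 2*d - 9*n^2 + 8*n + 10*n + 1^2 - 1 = -d^2 + d*(2 - 10*n) - 9*n^2 + 18*n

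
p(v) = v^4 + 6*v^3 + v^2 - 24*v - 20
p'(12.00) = 9504.00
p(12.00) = 30940.00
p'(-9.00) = -1500.00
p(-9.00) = 2464.00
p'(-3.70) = 12.41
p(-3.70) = -34.01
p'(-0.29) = -23.16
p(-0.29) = -13.10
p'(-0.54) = -20.46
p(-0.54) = -7.61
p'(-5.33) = -128.98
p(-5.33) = 34.88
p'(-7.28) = -627.90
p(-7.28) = 701.58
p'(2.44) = 146.15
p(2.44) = 50.00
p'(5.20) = 1035.55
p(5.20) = 1457.05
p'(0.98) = -0.99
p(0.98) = -35.99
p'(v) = 4*v^3 + 18*v^2 + 2*v - 24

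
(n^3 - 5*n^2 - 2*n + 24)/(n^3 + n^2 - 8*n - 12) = (n - 4)/(n + 2)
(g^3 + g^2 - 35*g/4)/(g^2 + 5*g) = (g^2 + g - 35/4)/(g + 5)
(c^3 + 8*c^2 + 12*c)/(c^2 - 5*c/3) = 3*(c^2 + 8*c + 12)/(3*c - 5)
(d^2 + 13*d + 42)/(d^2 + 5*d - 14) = (d + 6)/(d - 2)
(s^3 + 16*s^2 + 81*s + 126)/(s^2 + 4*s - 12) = (s^2 + 10*s + 21)/(s - 2)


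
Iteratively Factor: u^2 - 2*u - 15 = (u + 3)*(u - 5)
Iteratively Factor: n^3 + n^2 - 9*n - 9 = (n + 1)*(n^2 - 9) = (n + 1)*(n + 3)*(n - 3)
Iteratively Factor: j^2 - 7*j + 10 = (j - 5)*(j - 2)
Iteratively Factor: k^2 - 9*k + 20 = (k - 5)*(k - 4)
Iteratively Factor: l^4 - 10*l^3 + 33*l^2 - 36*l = (l - 4)*(l^3 - 6*l^2 + 9*l) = (l - 4)*(l - 3)*(l^2 - 3*l) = (l - 4)*(l - 3)^2*(l)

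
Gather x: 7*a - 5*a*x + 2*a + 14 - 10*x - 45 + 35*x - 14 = 9*a + x*(25 - 5*a) - 45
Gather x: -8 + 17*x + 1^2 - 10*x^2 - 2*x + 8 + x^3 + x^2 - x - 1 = x^3 - 9*x^2 + 14*x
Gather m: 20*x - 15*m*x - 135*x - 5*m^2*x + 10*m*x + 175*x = -5*m^2*x - 5*m*x + 60*x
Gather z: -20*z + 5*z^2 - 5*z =5*z^2 - 25*z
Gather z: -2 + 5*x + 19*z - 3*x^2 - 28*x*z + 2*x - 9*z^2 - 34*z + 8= -3*x^2 + 7*x - 9*z^2 + z*(-28*x - 15) + 6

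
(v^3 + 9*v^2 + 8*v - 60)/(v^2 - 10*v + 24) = (v^3 + 9*v^2 + 8*v - 60)/(v^2 - 10*v + 24)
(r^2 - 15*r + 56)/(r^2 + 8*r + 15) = (r^2 - 15*r + 56)/(r^2 + 8*r + 15)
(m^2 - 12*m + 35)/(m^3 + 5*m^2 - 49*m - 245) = (m - 5)/(m^2 + 12*m + 35)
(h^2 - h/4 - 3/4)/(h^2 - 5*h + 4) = (h + 3/4)/(h - 4)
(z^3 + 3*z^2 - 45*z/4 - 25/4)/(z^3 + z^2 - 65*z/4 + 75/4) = (2*z + 1)/(2*z - 3)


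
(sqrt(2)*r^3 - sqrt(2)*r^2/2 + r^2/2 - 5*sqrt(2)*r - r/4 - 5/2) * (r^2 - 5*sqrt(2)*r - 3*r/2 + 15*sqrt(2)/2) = sqrt(2)*r^5 - 19*r^4/2 - 2*sqrt(2)*r^4 - 27*sqrt(2)*r^3/4 + 19*r^3 + 25*sqrt(2)*r^2/2 + 323*r^2/8 - 285*r/4 + 85*sqrt(2)*r/8 - 75*sqrt(2)/4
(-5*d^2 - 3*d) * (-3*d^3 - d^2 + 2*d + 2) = 15*d^5 + 14*d^4 - 7*d^3 - 16*d^2 - 6*d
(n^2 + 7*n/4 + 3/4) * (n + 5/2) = n^3 + 17*n^2/4 + 41*n/8 + 15/8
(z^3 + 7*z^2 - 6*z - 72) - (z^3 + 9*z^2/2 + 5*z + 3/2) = 5*z^2/2 - 11*z - 147/2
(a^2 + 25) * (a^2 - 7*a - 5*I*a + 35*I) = a^4 - 7*a^3 - 5*I*a^3 + 25*a^2 + 35*I*a^2 - 175*a - 125*I*a + 875*I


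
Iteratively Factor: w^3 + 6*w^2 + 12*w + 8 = (w + 2)*(w^2 + 4*w + 4) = (w + 2)^2*(w + 2)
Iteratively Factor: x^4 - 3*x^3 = (x)*(x^3 - 3*x^2) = x*(x - 3)*(x^2) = x^2*(x - 3)*(x)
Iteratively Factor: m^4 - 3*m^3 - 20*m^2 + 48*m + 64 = (m + 4)*(m^3 - 7*m^2 + 8*m + 16) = (m - 4)*(m + 4)*(m^2 - 3*m - 4) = (m - 4)^2*(m + 4)*(m + 1)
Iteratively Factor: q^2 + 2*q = (q)*(q + 2)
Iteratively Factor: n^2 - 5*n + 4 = (n - 4)*(n - 1)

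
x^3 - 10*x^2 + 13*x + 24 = (x - 8)*(x - 3)*(x + 1)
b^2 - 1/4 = (b - 1/2)*(b + 1/2)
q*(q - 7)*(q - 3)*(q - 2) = q^4 - 12*q^3 + 41*q^2 - 42*q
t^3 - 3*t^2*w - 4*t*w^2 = t*(t - 4*w)*(t + w)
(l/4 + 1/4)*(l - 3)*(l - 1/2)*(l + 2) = l^4/4 - l^3/8 - 7*l^2/4 - 5*l/8 + 3/4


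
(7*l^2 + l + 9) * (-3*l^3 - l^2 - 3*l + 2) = -21*l^5 - 10*l^4 - 49*l^3 + 2*l^2 - 25*l + 18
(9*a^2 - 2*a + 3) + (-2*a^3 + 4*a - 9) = -2*a^3 + 9*a^2 + 2*a - 6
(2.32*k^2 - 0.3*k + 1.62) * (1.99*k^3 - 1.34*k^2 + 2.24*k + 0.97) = 4.6168*k^5 - 3.7058*k^4 + 8.8226*k^3 - 0.5924*k^2 + 3.3378*k + 1.5714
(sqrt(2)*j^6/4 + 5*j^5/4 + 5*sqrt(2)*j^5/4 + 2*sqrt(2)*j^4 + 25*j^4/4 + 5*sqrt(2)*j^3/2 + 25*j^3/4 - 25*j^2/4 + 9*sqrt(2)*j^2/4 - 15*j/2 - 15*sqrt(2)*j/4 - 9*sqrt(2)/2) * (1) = sqrt(2)*j^6/4 + 5*j^5/4 + 5*sqrt(2)*j^5/4 + 2*sqrt(2)*j^4 + 25*j^4/4 + 5*sqrt(2)*j^3/2 + 25*j^3/4 - 25*j^2/4 + 9*sqrt(2)*j^2/4 - 15*j/2 - 15*sqrt(2)*j/4 - 9*sqrt(2)/2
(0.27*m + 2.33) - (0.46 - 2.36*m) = 2.63*m + 1.87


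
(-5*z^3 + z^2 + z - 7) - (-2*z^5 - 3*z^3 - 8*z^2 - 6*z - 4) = 2*z^5 - 2*z^3 + 9*z^2 + 7*z - 3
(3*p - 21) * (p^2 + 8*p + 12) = 3*p^3 + 3*p^2 - 132*p - 252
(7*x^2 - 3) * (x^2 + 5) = 7*x^4 + 32*x^2 - 15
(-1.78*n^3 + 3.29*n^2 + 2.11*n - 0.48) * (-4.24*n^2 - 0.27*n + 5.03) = 7.5472*n^5 - 13.469*n^4 - 18.7881*n^3 + 18.0142*n^2 + 10.7429*n - 2.4144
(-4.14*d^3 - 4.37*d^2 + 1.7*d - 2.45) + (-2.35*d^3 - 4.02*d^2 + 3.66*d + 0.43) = -6.49*d^3 - 8.39*d^2 + 5.36*d - 2.02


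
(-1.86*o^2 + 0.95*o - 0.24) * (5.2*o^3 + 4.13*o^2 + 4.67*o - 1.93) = -9.672*o^5 - 2.7418*o^4 - 6.0107*o^3 + 7.0351*o^2 - 2.9543*o + 0.4632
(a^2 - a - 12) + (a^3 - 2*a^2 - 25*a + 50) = a^3 - a^2 - 26*a + 38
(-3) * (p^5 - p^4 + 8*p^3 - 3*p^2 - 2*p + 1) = -3*p^5 + 3*p^4 - 24*p^3 + 9*p^2 + 6*p - 3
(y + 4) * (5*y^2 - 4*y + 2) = 5*y^3 + 16*y^2 - 14*y + 8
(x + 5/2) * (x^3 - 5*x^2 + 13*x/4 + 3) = x^4 - 5*x^3/2 - 37*x^2/4 + 89*x/8 + 15/2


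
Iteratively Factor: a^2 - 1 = (a - 1)*(a + 1)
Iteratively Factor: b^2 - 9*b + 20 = (b - 4)*(b - 5)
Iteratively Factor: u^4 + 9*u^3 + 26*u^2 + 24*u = (u + 3)*(u^3 + 6*u^2 + 8*u) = (u + 3)*(u + 4)*(u^2 + 2*u) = u*(u + 3)*(u + 4)*(u + 2)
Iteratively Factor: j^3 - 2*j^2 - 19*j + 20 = (j - 1)*(j^2 - j - 20) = (j - 1)*(j + 4)*(j - 5)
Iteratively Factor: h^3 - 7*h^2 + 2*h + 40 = (h - 4)*(h^2 - 3*h - 10) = (h - 4)*(h + 2)*(h - 5)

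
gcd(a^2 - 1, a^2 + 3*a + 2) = a + 1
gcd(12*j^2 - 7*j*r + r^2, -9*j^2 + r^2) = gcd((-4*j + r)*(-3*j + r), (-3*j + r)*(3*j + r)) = -3*j + r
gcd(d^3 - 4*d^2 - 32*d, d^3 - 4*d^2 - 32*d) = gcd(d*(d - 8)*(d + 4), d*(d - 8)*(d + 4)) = d^3 - 4*d^2 - 32*d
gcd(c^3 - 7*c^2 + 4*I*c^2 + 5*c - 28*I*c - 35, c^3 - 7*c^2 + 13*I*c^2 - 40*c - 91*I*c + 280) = c^2 + c*(-7 + 5*I) - 35*I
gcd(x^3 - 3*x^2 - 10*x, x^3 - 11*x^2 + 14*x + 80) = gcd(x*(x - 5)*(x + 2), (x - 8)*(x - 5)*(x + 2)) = x^2 - 3*x - 10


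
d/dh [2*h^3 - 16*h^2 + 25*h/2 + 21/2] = 6*h^2 - 32*h + 25/2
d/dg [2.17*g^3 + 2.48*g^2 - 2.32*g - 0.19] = 6.51*g^2 + 4.96*g - 2.32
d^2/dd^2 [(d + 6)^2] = 2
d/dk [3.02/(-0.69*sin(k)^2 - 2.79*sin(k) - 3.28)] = (4.1676*sin(k) + 8.4258)*cos(k)/(0.69*sin(k)^2 + 2.79*sin(k) + 3.28)^2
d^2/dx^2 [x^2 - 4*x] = 2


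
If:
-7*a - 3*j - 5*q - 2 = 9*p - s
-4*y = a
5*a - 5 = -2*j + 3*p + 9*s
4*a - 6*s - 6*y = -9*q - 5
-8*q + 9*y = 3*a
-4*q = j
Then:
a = 3488/4247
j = 9156/4247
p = -5070/4247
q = -2289/4247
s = 3303/4247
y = -872/4247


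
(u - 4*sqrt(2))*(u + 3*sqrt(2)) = u^2 - sqrt(2)*u - 24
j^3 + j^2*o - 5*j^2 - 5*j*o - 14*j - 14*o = (j - 7)*(j + 2)*(j + o)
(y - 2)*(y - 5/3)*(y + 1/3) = y^3 - 10*y^2/3 + 19*y/9 + 10/9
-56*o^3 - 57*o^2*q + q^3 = (-8*o + q)*(o + q)*(7*o + q)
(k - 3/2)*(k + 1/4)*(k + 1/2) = k^3 - 3*k^2/4 - k - 3/16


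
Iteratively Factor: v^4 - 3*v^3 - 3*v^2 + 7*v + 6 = (v + 1)*(v^3 - 4*v^2 + v + 6) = (v - 2)*(v + 1)*(v^2 - 2*v - 3) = (v - 3)*(v - 2)*(v + 1)*(v + 1)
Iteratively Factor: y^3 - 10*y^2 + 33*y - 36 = (y - 3)*(y^2 - 7*y + 12) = (y - 3)^2*(y - 4)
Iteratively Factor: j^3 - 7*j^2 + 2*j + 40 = (j - 4)*(j^2 - 3*j - 10) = (j - 4)*(j + 2)*(j - 5)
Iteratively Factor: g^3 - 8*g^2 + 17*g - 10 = (g - 5)*(g^2 - 3*g + 2) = (g - 5)*(g - 2)*(g - 1)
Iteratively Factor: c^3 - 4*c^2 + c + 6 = (c - 3)*(c^2 - c - 2) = (c - 3)*(c - 2)*(c + 1)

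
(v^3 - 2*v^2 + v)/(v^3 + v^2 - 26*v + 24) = v*(v - 1)/(v^2 + 2*v - 24)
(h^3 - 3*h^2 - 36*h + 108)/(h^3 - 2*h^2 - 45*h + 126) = (h + 6)/(h + 7)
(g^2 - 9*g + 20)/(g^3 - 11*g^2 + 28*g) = (g - 5)/(g*(g - 7))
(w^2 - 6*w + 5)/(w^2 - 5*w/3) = 3*(w^2 - 6*w + 5)/(w*(3*w - 5))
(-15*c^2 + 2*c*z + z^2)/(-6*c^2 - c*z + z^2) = (5*c + z)/(2*c + z)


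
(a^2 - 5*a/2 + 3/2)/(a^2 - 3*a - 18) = (-2*a^2 + 5*a - 3)/(2*(-a^2 + 3*a + 18))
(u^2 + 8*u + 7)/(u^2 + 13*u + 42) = (u + 1)/(u + 6)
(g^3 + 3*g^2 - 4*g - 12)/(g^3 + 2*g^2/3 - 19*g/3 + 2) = 3*(g + 2)/(3*g - 1)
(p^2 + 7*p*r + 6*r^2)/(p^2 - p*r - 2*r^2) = (p + 6*r)/(p - 2*r)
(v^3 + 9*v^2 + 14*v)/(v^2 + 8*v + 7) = v*(v + 2)/(v + 1)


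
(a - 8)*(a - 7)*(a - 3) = a^3 - 18*a^2 + 101*a - 168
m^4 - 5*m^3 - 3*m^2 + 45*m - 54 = (m - 3)^2*(m - 2)*(m + 3)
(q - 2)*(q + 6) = q^2 + 4*q - 12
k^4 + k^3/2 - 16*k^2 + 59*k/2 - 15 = (k - 2)*(k - 3/2)*(k - 1)*(k + 5)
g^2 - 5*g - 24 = (g - 8)*(g + 3)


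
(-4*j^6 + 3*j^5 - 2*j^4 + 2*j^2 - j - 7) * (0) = 0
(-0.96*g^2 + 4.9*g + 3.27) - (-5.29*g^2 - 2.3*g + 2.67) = 4.33*g^2 + 7.2*g + 0.6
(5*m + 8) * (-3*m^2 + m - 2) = -15*m^3 - 19*m^2 - 2*m - 16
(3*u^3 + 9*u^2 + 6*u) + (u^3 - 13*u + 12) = 4*u^3 + 9*u^2 - 7*u + 12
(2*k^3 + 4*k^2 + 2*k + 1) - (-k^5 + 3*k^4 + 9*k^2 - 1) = k^5 - 3*k^4 + 2*k^3 - 5*k^2 + 2*k + 2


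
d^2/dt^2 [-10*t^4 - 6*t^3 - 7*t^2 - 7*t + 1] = -120*t^2 - 36*t - 14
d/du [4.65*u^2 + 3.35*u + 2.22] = 9.3*u + 3.35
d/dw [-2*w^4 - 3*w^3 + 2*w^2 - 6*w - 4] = -8*w^3 - 9*w^2 + 4*w - 6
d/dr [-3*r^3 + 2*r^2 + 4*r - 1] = -9*r^2 + 4*r + 4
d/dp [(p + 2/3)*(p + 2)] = 2*p + 8/3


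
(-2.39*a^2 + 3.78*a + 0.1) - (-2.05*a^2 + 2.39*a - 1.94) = -0.34*a^2 + 1.39*a + 2.04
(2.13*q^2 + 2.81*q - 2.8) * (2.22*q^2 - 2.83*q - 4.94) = 4.7286*q^4 + 0.210300000000001*q^3 - 24.6905*q^2 - 5.9574*q + 13.832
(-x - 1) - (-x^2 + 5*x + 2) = x^2 - 6*x - 3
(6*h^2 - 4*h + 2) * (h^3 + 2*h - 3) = 6*h^5 - 4*h^4 + 14*h^3 - 26*h^2 + 16*h - 6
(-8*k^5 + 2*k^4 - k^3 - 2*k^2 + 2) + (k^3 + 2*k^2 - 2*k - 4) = -8*k^5 + 2*k^4 - 2*k - 2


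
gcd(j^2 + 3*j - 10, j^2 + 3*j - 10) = j^2 + 3*j - 10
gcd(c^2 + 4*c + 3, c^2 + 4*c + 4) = 1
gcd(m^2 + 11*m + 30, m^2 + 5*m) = m + 5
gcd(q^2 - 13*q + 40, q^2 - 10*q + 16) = q - 8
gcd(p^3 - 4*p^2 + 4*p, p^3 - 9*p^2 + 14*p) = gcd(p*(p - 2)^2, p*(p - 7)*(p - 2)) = p^2 - 2*p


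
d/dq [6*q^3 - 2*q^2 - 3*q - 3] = 18*q^2 - 4*q - 3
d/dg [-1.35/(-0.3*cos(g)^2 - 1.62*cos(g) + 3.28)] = (0.81*cos(g) + 2.187)*sin(g)/(0.3*cos(g)^2 + 1.62*cos(g) - 3.28)^2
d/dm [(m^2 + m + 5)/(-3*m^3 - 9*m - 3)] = (-(2*m + 1)*(m^3 + 3*m + 1)/3 + (m^2 + 1)*(m^2 + m + 5))/(m^3 + 3*m + 1)^2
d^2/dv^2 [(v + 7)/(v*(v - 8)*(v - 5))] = 2*(3*v^5 + 3*v^4 - 599*v^3 + 4389*v^2 - 10920*v + 11200)/(v^3*(v^6 - 39*v^5 + 627*v^4 - 5317*v^3 + 25080*v^2 - 62400*v + 64000))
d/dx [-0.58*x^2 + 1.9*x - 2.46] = 1.9 - 1.16*x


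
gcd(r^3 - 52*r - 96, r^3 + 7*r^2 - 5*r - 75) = 1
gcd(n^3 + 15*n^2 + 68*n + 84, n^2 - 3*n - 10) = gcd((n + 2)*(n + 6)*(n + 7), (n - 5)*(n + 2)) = n + 2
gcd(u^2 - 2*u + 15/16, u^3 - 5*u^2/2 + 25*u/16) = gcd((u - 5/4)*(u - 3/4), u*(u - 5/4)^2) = u - 5/4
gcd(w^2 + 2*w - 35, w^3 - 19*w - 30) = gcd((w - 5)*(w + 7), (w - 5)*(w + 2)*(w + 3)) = w - 5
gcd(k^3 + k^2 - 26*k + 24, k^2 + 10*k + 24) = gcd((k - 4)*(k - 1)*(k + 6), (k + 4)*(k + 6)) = k + 6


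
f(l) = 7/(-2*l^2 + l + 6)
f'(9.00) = 0.01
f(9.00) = -0.05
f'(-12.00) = 0.00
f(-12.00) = -0.02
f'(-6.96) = -0.02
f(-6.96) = -0.07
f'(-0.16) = -0.34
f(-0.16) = 1.21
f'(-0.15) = -0.33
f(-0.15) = 1.21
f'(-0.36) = -0.59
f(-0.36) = 1.30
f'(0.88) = 0.62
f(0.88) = 1.31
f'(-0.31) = -0.52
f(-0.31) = 1.27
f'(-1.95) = -4.87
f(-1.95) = -1.97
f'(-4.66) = -0.08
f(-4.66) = -0.17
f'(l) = 7*(4*l - 1)/(-2*l^2 + l + 6)^2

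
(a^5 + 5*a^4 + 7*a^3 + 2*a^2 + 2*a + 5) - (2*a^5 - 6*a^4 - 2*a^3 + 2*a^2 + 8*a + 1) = -a^5 + 11*a^4 + 9*a^3 - 6*a + 4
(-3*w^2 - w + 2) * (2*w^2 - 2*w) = -6*w^4 + 4*w^3 + 6*w^2 - 4*w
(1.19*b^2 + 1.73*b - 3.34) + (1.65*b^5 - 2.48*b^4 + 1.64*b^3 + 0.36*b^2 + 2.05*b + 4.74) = 1.65*b^5 - 2.48*b^4 + 1.64*b^3 + 1.55*b^2 + 3.78*b + 1.4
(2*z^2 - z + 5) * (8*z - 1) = 16*z^3 - 10*z^2 + 41*z - 5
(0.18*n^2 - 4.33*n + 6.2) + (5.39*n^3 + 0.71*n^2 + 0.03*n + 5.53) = 5.39*n^3 + 0.89*n^2 - 4.3*n + 11.73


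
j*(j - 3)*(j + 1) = j^3 - 2*j^2 - 3*j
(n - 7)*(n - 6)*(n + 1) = n^3 - 12*n^2 + 29*n + 42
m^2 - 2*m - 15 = (m - 5)*(m + 3)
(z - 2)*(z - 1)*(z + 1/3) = z^3 - 8*z^2/3 + z + 2/3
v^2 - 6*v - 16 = (v - 8)*(v + 2)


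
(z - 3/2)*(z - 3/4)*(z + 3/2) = z^3 - 3*z^2/4 - 9*z/4 + 27/16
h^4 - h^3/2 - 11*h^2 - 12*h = h*(h - 4)*(h + 3/2)*(h + 2)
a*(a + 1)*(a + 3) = a^3 + 4*a^2 + 3*a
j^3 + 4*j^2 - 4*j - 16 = (j - 2)*(j + 2)*(j + 4)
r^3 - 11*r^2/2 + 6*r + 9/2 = (r - 3)^2*(r + 1/2)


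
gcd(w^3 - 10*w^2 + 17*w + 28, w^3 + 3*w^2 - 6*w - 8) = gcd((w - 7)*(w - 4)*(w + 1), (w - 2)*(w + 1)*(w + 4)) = w + 1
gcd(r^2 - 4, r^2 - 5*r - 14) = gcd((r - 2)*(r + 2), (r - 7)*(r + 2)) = r + 2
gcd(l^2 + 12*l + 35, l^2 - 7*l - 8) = 1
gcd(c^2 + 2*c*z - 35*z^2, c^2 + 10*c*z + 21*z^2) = c + 7*z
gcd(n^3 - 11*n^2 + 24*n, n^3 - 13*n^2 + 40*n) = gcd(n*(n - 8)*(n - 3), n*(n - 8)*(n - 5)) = n^2 - 8*n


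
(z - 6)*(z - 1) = z^2 - 7*z + 6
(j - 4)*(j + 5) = j^2 + j - 20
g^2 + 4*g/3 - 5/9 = (g - 1/3)*(g + 5/3)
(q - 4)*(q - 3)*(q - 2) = q^3 - 9*q^2 + 26*q - 24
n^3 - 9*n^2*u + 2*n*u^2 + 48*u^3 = (n - 8*u)*(n - 3*u)*(n + 2*u)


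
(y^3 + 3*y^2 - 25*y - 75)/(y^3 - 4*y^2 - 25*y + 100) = (y + 3)/(y - 4)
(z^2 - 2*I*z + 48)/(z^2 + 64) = (z + 6*I)/(z + 8*I)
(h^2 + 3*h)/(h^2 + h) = (h + 3)/(h + 1)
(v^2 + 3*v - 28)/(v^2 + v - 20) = (v + 7)/(v + 5)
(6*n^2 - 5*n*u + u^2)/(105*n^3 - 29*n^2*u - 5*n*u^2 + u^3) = (-2*n + u)/(-35*n^2 - 2*n*u + u^2)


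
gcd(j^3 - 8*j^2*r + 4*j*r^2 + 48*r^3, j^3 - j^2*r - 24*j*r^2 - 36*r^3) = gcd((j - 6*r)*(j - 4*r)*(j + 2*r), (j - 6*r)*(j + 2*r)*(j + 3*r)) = -j^2 + 4*j*r + 12*r^2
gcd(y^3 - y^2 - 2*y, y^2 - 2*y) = y^2 - 2*y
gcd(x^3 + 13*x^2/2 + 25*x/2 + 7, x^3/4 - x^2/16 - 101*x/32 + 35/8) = 1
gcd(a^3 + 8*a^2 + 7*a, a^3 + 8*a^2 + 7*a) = a^3 + 8*a^2 + 7*a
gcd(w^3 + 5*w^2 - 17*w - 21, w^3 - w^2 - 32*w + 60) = 1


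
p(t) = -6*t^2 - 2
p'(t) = -12*t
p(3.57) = -78.47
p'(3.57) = -42.84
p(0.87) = -6.54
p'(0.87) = -10.44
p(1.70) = -19.34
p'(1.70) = -20.40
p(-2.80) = -49.04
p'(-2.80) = 33.60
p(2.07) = -27.71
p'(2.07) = -24.84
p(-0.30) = -2.54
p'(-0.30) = 3.60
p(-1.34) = -12.77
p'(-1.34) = 16.08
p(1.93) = -24.35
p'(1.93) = -23.16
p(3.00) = -56.00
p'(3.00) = -36.00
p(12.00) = -866.00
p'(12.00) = -144.00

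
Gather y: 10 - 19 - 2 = -11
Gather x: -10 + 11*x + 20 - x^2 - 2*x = -x^2 + 9*x + 10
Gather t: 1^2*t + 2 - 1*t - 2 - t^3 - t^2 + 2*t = -t^3 - t^2 + 2*t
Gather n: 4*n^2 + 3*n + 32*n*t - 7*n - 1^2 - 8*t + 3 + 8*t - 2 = 4*n^2 + n*(32*t - 4)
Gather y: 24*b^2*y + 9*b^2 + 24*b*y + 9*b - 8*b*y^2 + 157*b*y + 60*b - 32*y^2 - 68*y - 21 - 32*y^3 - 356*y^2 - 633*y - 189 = 9*b^2 + 69*b - 32*y^3 + y^2*(-8*b - 388) + y*(24*b^2 + 181*b - 701) - 210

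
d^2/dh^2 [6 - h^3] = -6*h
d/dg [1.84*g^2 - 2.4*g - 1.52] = 3.68*g - 2.4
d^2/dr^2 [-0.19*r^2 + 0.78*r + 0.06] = -0.380000000000000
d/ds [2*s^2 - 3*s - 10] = 4*s - 3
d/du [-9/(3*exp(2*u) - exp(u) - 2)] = (54*exp(u) - 9)*exp(u)/(-3*exp(2*u) + exp(u) + 2)^2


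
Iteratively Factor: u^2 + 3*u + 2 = (u + 2)*(u + 1)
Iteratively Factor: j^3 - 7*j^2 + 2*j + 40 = (j + 2)*(j^2 - 9*j + 20) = (j - 4)*(j + 2)*(j - 5)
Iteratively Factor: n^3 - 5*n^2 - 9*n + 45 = (n + 3)*(n^2 - 8*n + 15) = (n - 3)*(n + 3)*(n - 5)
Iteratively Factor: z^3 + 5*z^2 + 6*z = (z + 3)*(z^2 + 2*z) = (z + 2)*(z + 3)*(z)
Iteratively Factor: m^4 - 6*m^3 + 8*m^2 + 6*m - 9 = (m - 3)*(m^3 - 3*m^2 - m + 3) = (m - 3)^2*(m^2 - 1) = (m - 3)^2*(m - 1)*(m + 1)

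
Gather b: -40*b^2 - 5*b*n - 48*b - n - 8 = -40*b^2 + b*(-5*n - 48) - n - 8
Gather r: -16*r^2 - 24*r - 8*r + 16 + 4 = -16*r^2 - 32*r + 20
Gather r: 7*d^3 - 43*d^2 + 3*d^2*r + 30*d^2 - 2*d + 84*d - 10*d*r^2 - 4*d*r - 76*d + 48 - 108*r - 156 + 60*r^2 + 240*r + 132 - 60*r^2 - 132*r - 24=7*d^3 - 13*d^2 - 10*d*r^2 + 6*d + r*(3*d^2 - 4*d)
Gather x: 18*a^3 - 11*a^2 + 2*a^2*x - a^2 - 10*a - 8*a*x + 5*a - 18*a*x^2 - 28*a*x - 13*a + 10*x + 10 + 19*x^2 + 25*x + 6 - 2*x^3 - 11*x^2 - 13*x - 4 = 18*a^3 - 12*a^2 - 18*a - 2*x^3 + x^2*(8 - 18*a) + x*(2*a^2 - 36*a + 22) + 12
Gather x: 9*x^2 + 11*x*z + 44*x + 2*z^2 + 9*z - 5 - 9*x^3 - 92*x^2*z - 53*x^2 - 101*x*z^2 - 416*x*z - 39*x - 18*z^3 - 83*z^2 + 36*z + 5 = -9*x^3 + x^2*(-92*z - 44) + x*(-101*z^2 - 405*z + 5) - 18*z^3 - 81*z^2 + 45*z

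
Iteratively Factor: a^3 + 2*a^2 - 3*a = (a - 1)*(a^2 + 3*a) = (a - 1)*(a + 3)*(a)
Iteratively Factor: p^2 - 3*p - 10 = (p + 2)*(p - 5)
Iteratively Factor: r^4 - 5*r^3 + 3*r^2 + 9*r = (r + 1)*(r^3 - 6*r^2 + 9*r) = r*(r + 1)*(r^2 - 6*r + 9) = r*(r - 3)*(r + 1)*(r - 3)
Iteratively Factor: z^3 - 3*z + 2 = (z + 2)*(z^2 - 2*z + 1) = (z - 1)*(z + 2)*(z - 1)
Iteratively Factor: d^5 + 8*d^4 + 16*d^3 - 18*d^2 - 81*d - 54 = (d + 3)*(d^4 + 5*d^3 + d^2 - 21*d - 18) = (d + 1)*(d + 3)*(d^3 + 4*d^2 - 3*d - 18) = (d + 1)*(d + 3)^2*(d^2 + d - 6) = (d - 2)*(d + 1)*(d + 3)^2*(d + 3)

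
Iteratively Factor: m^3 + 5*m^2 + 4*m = (m + 4)*(m^2 + m) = (m + 1)*(m + 4)*(m)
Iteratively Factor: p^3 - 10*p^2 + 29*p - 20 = (p - 1)*(p^2 - 9*p + 20) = (p - 5)*(p - 1)*(p - 4)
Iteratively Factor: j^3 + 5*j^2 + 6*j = (j + 3)*(j^2 + 2*j) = (j + 2)*(j + 3)*(j)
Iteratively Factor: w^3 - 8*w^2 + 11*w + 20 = (w + 1)*(w^2 - 9*w + 20) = (w - 5)*(w + 1)*(w - 4)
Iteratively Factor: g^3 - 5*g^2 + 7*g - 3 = (g - 1)*(g^2 - 4*g + 3) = (g - 1)^2*(g - 3)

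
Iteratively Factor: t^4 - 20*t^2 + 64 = (t - 2)*(t^3 + 2*t^2 - 16*t - 32) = (t - 4)*(t - 2)*(t^2 + 6*t + 8) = (t - 4)*(t - 2)*(t + 2)*(t + 4)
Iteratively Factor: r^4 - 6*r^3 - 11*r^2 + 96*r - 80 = (r + 4)*(r^3 - 10*r^2 + 29*r - 20) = (r - 5)*(r + 4)*(r^2 - 5*r + 4) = (r - 5)*(r - 4)*(r + 4)*(r - 1)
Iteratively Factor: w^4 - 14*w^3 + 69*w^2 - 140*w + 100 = (w - 5)*(w^3 - 9*w^2 + 24*w - 20) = (w - 5)*(w - 2)*(w^2 - 7*w + 10) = (w - 5)^2*(w - 2)*(w - 2)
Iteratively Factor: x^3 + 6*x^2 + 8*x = (x + 4)*(x^2 + 2*x) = x*(x + 4)*(x + 2)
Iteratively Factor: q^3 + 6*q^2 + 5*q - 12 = (q + 4)*(q^2 + 2*q - 3) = (q + 3)*(q + 4)*(q - 1)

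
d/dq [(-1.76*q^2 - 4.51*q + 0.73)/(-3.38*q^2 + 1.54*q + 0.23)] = (-17.9542*q^2 + 4.1252*q - 2.1615)/(11.4244*q^4 - 10.4104*q^3 + 0.8168*q^2 + 0.7084*q + 0.0529)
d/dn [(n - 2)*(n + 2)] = 2*n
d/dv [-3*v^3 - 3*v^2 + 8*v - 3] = -9*v^2 - 6*v + 8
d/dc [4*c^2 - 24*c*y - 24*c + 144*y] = 8*c - 24*y - 24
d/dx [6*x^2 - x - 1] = 12*x - 1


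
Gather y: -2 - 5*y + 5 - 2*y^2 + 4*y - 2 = -2*y^2 - y + 1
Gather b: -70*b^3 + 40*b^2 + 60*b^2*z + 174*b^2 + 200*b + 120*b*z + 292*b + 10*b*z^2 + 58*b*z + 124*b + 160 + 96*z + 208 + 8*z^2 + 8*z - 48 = -70*b^3 + b^2*(60*z + 214) + b*(10*z^2 + 178*z + 616) + 8*z^2 + 104*z + 320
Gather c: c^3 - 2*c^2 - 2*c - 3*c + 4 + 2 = c^3 - 2*c^2 - 5*c + 6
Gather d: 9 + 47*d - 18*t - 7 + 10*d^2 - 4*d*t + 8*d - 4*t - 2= 10*d^2 + d*(55 - 4*t) - 22*t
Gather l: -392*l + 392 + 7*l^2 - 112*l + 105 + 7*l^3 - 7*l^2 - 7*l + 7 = 7*l^3 - 511*l + 504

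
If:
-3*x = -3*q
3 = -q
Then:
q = -3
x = -3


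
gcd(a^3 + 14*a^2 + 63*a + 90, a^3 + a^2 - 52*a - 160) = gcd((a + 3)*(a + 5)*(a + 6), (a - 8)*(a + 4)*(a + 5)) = a + 5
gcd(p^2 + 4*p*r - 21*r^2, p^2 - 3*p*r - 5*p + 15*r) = p - 3*r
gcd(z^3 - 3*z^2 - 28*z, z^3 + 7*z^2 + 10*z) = z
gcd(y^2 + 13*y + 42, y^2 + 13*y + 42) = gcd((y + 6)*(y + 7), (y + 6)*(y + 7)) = y^2 + 13*y + 42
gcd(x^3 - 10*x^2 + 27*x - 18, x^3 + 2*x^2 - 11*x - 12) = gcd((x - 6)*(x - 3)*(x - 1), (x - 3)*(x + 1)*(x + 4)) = x - 3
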